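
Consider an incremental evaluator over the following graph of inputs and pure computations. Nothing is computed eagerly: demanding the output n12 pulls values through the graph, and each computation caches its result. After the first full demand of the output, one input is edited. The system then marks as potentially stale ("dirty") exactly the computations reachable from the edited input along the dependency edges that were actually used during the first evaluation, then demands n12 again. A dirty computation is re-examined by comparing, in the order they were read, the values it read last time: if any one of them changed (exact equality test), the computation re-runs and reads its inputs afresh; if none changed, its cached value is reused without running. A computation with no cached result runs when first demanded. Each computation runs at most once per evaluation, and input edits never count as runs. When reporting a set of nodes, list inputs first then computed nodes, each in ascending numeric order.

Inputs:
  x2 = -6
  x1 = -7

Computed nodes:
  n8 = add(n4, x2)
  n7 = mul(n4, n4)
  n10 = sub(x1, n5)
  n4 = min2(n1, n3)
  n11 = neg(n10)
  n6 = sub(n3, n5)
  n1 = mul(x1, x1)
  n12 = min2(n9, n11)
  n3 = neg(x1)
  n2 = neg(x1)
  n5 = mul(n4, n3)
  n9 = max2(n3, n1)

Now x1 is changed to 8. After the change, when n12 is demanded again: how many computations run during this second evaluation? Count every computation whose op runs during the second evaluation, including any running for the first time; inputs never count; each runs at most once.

Initial pass — values computed on the first demand:
  n1 = mul(-7, -7) = 49
  n3 = neg(-7) = 7
  n4 = min2(49, 7) = 7
  n5 = mul(7, 7) = 49
  n9 = max2(7, 49) = 49
  n10 = sub(-7, 49) = -56
  n11 = neg(-56) = 56
  n12 = min2(49, 56) = 49

Second demand — change propagation:
  n1: re-runs because x1 -7->8; x1 -7->8; new result 64.
  n3: re-runs because x1 -7->8; new result -8.
  n4: re-runs because n1 49->64; n3 7->-8; new result -8.
  n5: re-runs because n4 7->-8; n3 7->-8; new result 64.
  n9: re-runs because n3 7->-8; n1 49->64; new result 64.
  n10: re-runs because x1 -7->8; n5 49->64; new result -56 (unchanged).
  n11: re-examined; everything it read last time is the same (n10 unchanged) — cache 56 kept, no run.
  n12: re-runs because n9 49->64; new result 56.

The important point: at n11 every value read last time is unchanged, so the dirty flag clears without a run.

Run set: n1, n3, n4, n5, n9, n10, n12 (7 run).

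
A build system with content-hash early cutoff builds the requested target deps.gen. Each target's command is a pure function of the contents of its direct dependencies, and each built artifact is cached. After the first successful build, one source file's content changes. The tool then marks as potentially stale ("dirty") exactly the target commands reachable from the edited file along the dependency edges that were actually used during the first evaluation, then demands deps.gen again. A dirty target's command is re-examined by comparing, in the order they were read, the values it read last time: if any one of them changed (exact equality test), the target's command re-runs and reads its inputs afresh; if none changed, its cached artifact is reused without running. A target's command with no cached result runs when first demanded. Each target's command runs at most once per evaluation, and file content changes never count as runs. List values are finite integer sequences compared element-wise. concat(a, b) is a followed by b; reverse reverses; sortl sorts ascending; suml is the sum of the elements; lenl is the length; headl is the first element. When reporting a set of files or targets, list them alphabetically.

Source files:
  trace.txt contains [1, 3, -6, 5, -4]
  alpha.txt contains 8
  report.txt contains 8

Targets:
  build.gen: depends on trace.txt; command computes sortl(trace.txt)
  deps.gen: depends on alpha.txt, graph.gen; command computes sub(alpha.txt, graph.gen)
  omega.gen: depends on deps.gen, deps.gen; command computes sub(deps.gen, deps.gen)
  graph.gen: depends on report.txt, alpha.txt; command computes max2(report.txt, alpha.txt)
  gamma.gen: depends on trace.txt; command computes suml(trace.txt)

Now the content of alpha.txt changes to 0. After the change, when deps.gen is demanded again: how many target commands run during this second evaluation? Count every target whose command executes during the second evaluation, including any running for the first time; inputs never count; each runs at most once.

Target commands that run: deps.gen, graph.gen — 2 in total.

First evaluation (everything demanded from the output):
  graph.gen = max2(8, 8) = 8
  deps.gen = sub(8, 8) = 0

Propagation after the edit:
  graph.gen: runs — alpha.txt 8->0; result 8 (same value as before).
  deps.gen: runs — alpha.txt 8->0; result -8.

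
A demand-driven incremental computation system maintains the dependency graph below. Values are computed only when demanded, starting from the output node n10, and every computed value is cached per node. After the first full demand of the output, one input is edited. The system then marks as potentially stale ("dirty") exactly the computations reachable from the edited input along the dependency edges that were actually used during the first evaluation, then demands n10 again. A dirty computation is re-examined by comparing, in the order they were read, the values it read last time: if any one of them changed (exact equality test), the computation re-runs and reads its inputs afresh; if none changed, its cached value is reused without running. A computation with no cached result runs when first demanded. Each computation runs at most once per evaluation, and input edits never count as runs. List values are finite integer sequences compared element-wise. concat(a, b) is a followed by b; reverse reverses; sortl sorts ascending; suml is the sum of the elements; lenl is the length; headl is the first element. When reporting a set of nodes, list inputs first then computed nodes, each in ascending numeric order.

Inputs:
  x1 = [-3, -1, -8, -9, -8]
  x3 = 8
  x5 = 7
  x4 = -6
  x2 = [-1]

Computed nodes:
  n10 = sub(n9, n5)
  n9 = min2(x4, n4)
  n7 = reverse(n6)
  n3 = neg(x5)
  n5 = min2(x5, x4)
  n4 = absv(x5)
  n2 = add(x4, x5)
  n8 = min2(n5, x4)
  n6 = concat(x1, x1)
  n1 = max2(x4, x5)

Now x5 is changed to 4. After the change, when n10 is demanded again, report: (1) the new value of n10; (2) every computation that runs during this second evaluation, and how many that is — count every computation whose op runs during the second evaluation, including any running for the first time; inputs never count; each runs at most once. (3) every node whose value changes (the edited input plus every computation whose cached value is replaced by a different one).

New value of n10: 0.
Computations that run: n4, n5, n9 — 3 in total.
Values that change: x5, n4.
Key observation: the cutoff stops propagation at n10 — its inputs' values are unchanged, so it reuses its cache.

First evaluation (everything demanded from the output):
  n4 = absv(7) = 7
  n5 = min2(7, -6) = -6
  n9 = min2(-6, 7) = -6
  n10 = sub(-6, -6) = 0

Propagation after the edit:
  n4: runs — x5 7->4; result 4.
  n5: runs — x5 7->4; result -6 (same value as before).
  n9: runs — n4 7->4; result -6 (same value as before).
  n10: checked — values it read are unchanged (n9 unchanged, n5 unchanged); reused cached 0 without running.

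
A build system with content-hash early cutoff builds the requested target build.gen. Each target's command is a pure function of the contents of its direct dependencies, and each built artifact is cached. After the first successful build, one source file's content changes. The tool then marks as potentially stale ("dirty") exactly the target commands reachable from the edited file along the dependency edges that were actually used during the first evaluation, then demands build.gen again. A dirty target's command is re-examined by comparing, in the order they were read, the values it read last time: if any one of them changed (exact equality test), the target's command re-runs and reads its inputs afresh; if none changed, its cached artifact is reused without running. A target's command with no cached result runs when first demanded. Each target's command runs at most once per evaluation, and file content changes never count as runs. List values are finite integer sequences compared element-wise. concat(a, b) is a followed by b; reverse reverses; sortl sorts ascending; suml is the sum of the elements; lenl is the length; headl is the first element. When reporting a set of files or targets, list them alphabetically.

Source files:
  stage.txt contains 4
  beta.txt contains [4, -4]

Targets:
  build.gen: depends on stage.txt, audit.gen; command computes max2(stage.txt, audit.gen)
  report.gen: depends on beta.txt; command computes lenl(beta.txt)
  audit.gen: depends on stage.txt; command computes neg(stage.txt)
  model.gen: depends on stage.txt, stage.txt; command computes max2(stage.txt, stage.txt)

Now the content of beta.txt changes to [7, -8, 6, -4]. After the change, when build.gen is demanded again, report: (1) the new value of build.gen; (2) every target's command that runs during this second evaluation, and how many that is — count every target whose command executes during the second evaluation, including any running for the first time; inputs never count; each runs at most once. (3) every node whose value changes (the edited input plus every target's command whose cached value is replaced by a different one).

New value of build.gen: 4.
Target commands that run: none — 0 in total.
Values that change: beta.txt.
Key observation: beta.txt is never demanded by the output, so the edit triggers no recomputation at all.

First evaluation (everything demanded from the output):
  audit.gen = neg(4) = -4
  build.gen = max2(4, -4) = 4

Propagation after the edit:
  beta.txt feeds no computation that the output demands — nothing is marked dirty and nothing runs.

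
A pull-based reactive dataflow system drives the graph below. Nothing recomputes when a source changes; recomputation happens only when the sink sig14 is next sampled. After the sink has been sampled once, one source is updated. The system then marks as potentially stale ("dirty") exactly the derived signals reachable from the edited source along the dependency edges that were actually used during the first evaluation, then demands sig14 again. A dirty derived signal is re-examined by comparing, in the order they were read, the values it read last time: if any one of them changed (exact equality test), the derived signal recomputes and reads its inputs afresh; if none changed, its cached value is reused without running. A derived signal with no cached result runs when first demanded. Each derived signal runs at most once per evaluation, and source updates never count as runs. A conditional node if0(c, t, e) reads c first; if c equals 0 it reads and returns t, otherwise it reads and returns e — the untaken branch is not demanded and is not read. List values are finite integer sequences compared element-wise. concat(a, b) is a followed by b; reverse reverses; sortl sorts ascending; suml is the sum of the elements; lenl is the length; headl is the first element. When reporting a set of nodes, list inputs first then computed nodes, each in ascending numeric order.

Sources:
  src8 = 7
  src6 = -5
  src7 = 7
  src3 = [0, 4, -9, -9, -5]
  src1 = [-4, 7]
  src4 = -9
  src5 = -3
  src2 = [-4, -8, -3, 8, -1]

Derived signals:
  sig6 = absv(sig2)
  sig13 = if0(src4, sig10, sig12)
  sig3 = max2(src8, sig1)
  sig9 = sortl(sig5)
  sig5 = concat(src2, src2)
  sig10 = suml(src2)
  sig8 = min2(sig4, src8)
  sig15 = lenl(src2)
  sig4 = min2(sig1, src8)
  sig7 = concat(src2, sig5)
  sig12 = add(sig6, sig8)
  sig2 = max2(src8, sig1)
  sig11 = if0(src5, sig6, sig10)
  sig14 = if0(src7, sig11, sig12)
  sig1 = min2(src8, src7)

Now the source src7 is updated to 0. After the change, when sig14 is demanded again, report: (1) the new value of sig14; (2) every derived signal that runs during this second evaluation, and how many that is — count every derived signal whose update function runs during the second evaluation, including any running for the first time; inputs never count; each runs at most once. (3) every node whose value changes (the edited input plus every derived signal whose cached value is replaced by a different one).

First evaluation (everything demanded from the output):
  sig1 = min2(7, 7) = 7
  sig2 = max2(7, 7) = 7
  sig4 = min2(7, 7) = 7
  sig6 = absv(7) = 7
  sig8 = min2(7, 7) = 7
  sig12 = add(7, 7) = 14
  sig14 = if0(src7=7 -> else branch sig12) = 14

Propagation after the edit:
  sig1: marked dirty but never re-examined — demand shifted away from it.
  sig2: marked dirty but never re-examined — demand shifted away from it.
  sig4: marked dirty but never re-examined — demand shifted away from it.
  sig6: marked dirty but never re-examined — demand shifted away from it.
  sig8: marked dirty but never re-examined — demand shifted away from it.
  sig10: demanded for the first time — runs, produces -8.
  sig11: demanded for the first time — runs, produces -8.
  sig12: marked dirty but never re-examined — demand shifted away from it.
  sig14: runs — src7 7->0; result -8.

Key observation: a condition flipped, so demand moved to the other branch — sig1, sig2, sig4, sig6, sig8, sig12 are never re-examined.

New value of sig14: -8.
Derived signals that run: sig10, sig11, sig14 — 3 in total.
Values that change: src7, sig14.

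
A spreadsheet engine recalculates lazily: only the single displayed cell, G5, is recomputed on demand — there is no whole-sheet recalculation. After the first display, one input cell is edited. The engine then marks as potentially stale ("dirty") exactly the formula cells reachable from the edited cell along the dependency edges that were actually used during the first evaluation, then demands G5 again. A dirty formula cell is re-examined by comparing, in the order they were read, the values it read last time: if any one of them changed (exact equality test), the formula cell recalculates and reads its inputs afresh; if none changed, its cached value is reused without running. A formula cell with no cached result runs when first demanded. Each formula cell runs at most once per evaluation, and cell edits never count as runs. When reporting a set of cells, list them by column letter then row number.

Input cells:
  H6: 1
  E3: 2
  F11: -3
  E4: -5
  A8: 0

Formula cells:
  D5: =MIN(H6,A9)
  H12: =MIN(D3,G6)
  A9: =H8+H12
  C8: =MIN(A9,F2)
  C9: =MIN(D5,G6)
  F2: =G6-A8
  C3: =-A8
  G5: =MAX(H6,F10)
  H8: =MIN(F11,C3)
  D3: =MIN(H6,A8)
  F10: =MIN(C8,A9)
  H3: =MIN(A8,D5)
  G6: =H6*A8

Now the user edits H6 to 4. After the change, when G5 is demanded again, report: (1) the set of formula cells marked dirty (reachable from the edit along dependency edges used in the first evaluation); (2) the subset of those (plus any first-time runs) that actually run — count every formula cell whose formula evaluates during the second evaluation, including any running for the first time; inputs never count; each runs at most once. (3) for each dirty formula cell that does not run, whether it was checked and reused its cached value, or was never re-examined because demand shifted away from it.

Marked dirty: A9, C8, D3, F2, F10, G5, G6, H12.
Formula cells that run: D3, G5, G6 — 3 in total.
Checked but reused from cache: A9, C8, F2, F10, H12.
Key observation: the cutoff stops propagation at H12 — its inputs' values are unchanged, so it reuses its cache.

First evaluation (everything demanded from the output):
  C3 = -(0) = 0
  D3 = MIN(1, 0) = 0
  G6 = 1 * 0 = 0
  F2 = 0 - 0 = 0
  H8 = MIN(-3, 0) = -3
  H12 = MIN(0, 0) = 0
  A9 = -3 + 0 = -3
  C8 = MIN(-3, 0) = -3
  F10 = MIN(-3, -3) = -3
  G5 = MAX(1, -3) = 1

Propagation after the edit:
  D3: runs — H6 1->4; result 0 (same value as before).
  G6: runs — H6 1->4; result 0 (same value as before).
  F2: checked — values it read are unchanged (G6 unchanged, A8 unchanged); reused cached 0 without running.
  H12: checked — values it read are unchanged (D3 unchanged, G6 unchanged); reused cached 0 without running.
  A9: checked — values it read are unchanged (H8 unchanged, H12 unchanged); reused cached -3 without running.
  C8: checked — values it read are unchanged (A9 unchanged, F2 unchanged); reused cached -3 without running.
  F10: checked — values it read are unchanged (C8 unchanged, A9 unchanged); reused cached -3 without running.
  G5: runs — H6 1->4; result 4.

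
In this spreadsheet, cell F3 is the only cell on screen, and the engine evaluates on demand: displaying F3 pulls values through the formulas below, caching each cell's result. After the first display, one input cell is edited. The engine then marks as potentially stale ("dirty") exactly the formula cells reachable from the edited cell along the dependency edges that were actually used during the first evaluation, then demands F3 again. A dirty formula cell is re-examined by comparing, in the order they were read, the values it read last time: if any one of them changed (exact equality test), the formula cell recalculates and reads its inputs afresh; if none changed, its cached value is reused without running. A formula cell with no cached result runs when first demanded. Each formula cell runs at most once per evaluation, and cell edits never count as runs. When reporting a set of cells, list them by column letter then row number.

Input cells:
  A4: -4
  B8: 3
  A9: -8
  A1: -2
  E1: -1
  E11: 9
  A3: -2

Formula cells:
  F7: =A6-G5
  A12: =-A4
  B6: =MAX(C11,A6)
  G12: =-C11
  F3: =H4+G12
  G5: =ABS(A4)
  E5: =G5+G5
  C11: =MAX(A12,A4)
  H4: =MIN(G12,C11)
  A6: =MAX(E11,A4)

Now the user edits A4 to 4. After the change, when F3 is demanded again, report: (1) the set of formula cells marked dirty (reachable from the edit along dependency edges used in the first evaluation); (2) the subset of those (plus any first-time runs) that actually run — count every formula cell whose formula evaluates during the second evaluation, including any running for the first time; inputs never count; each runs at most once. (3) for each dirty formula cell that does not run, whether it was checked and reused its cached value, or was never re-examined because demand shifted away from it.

Dirty set: A12, C11, F3, G12, H4.
Run set: A12, C11 (2 run).
Re-examined without running (cache reused): F3, G12, H4.
The important point: C11 recomputes to an identical value, and the output ends up unchanged.

Initial pass — values computed on the first demand:
  A12 = -(-4) = 4
  C11 = MAX(4, -4) = 4
  G12 = -(4) = -4
  H4 = MIN(-4, 4) = -4
  F3 = -4 + -4 = -8

Second demand — change propagation:
  A12: re-runs because A4 -4->4; new result -4.
  C11: re-runs because A12 4->-4; A4 -4->4; new result 4 (unchanged).
  G12: re-examined; everything it read last time is the same (C11 unchanged) — cache -4 kept, no run.
  H4: re-examined; everything it read last time is the same (G12 unchanged, C11 unchanged) — cache -4 kept, no run.
  F3: re-examined; everything it read last time is the same (H4 unchanged, G12 unchanged) — cache -8 kept, no run.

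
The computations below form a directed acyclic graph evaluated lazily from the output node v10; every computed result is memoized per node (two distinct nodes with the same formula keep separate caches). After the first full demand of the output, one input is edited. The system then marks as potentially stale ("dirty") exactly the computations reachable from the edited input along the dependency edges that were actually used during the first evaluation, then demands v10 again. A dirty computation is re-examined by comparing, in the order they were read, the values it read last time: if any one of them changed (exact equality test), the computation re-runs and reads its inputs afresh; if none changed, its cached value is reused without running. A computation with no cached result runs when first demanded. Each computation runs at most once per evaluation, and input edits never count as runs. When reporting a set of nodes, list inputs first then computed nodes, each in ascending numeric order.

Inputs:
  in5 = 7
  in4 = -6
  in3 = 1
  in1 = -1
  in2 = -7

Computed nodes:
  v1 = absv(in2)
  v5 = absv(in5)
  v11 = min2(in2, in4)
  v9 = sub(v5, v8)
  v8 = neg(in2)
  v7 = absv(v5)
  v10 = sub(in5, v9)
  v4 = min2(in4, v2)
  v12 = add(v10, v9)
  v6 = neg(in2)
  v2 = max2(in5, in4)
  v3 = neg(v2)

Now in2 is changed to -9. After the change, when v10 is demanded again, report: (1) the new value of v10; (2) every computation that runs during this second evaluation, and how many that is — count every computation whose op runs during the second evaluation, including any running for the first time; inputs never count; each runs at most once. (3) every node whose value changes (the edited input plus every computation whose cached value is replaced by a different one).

First demand of the output computes:
  v5 = absv(7) = 7
  v8 = neg(-7) = 7
  v9 = sub(7, 7) = 0
  v10 = sub(7, 0) = 7

After the edit, cleaning proceeds:
  v8: a read changed (in2 -7->-9) — executes, giving 9.
  v9: a read changed (v8 7->9) — executes, giving -2.
  v10: a read changed (v9 0->-2) — executes, giving 9.

Demanding v10 again yields 9.
3 computations run: v8, v9, v10.
The nodes whose values change: in2, v8, v9, v10.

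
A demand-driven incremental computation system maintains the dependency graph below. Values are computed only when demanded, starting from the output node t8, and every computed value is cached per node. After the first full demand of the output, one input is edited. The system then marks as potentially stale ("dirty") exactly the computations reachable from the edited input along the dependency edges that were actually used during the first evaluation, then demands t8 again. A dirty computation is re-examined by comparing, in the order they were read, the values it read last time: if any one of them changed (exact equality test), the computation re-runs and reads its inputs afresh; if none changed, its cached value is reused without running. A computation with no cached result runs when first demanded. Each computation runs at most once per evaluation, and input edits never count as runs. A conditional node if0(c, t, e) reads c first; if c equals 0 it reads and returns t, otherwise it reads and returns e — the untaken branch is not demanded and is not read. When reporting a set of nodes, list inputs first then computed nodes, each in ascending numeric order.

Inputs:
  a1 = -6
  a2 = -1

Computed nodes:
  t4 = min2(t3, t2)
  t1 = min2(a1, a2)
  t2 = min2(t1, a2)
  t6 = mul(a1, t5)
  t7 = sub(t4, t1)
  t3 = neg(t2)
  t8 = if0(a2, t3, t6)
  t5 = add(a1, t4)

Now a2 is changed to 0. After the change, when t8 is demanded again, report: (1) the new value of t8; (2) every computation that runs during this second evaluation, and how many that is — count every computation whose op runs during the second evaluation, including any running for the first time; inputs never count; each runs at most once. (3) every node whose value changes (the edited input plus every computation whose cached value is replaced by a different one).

First evaluation (everything demanded from the output):
  t1 = min2(-6, -1) = -6
  t2 = min2(-6, -1) = -6
  t3 = neg(-6) = 6
  t4 = min2(6, -6) = -6
  t5 = add(-6, -6) = -12
  t6 = mul(-6, -12) = 72
  t8 = if0(a2=-1 -> else branch t6) = 72

Propagation after the edit:
  t1: runs — a2 -1->0; result -6 (same value as before).
  t2: runs — a2 -1->0; result -6 (same value as before).
  t3: checked — values it read are unchanged (t2 unchanged); reused cached 6 without running.
  t4: marked dirty but never re-examined — demand shifted away from it.
  t5: marked dirty but never re-examined — demand shifted away from it.
  t6: marked dirty but never re-examined — demand shifted away from it.
  t8: runs — a2 -1->0; result 6.

Key observation: a condition flipped, so demand moved to the other branch — t4, t5, t6 are never re-examined.

New value of t8: 6.
Computations that run: t1, t2, t8 — 3 in total.
Values that change: a2, t8.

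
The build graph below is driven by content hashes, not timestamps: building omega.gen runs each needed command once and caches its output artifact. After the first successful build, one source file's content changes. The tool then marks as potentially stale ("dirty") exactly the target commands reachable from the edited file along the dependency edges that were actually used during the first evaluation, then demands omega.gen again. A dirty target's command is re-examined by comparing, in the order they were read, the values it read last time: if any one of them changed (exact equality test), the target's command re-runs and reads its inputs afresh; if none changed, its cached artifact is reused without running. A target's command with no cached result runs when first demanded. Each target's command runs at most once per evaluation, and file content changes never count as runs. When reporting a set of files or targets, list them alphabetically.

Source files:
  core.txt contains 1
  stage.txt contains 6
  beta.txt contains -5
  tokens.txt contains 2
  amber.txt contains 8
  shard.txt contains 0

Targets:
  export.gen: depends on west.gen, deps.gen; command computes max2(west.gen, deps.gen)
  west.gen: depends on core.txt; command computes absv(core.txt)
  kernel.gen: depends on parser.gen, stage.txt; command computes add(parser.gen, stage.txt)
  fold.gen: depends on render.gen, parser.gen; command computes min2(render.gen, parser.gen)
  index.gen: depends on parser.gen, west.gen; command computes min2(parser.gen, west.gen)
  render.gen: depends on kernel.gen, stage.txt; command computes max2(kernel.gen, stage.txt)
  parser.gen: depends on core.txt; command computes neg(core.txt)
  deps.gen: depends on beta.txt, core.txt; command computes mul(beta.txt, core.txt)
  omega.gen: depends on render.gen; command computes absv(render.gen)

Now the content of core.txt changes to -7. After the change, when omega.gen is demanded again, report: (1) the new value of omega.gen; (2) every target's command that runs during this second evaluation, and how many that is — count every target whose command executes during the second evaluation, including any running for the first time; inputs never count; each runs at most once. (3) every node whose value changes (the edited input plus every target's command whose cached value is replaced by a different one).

Initial pass — values computed on the first demand:
  parser.gen = neg(1) = -1
  kernel.gen = add(-1, 6) = 5
  render.gen = max2(5, 6) = 6
  omega.gen = absv(6) = 6

Second demand — change propagation:
  parser.gen: re-runs because core.txt 1->-7; new result 7.
  kernel.gen: re-runs because parser.gen -1->7; new result 13.
  render.gen: re-runs because kernel.gen 5->13; new result 13.
  omega.gen: re-runs because render.gen 6->13; new result 13.

omega.gen now evaluates to 13.
Run set: kernel.gen, omega.gen, parser.gen, render.gen (4 run).
Changed values: core.txt, kernel.gen, omega.gen, parser.gen, render.gen.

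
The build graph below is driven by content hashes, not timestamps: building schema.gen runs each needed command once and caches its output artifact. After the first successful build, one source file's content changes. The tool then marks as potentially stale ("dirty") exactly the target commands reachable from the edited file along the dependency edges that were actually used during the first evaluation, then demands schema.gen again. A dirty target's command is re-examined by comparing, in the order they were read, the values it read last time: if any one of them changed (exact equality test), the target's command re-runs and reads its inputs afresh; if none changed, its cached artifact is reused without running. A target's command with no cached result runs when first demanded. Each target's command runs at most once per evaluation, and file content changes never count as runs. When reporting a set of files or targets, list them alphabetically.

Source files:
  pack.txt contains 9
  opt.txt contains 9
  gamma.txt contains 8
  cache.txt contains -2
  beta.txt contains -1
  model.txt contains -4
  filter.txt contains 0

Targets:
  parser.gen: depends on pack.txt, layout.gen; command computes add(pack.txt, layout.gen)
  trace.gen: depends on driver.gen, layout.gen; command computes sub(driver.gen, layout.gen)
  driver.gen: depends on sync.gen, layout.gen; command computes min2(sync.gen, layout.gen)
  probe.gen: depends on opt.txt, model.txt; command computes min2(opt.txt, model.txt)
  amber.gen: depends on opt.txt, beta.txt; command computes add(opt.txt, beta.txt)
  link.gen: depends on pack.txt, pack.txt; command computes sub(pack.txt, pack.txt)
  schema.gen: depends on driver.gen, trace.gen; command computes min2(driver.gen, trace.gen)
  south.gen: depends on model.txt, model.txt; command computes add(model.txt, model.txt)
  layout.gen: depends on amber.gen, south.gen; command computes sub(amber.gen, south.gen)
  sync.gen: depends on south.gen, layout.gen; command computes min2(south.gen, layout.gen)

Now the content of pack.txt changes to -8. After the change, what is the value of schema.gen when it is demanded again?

Initial pass — values computed on the first demand:
  amber.gen = add(9, -1) = 8
  south.gen = add(-4, -4) = -8
  layout.gen = sub(8, -8) = 16
  sync.gen = min2(-8, 16) = -8
  driver.gen = min2(-8, 16) = -8
  trace.gen = sub(-8, 16) = -24
  schema.gen = min2(-8, -24) = -24

Second demand — change propagation:
  no demanded computation ever read pack.txt, so the edit dirties nothing and nothing runs.

The important point: nothing the output needs ever reads pack.txt, so the edit is invisible to it.

schema.gen now evaluates to -24.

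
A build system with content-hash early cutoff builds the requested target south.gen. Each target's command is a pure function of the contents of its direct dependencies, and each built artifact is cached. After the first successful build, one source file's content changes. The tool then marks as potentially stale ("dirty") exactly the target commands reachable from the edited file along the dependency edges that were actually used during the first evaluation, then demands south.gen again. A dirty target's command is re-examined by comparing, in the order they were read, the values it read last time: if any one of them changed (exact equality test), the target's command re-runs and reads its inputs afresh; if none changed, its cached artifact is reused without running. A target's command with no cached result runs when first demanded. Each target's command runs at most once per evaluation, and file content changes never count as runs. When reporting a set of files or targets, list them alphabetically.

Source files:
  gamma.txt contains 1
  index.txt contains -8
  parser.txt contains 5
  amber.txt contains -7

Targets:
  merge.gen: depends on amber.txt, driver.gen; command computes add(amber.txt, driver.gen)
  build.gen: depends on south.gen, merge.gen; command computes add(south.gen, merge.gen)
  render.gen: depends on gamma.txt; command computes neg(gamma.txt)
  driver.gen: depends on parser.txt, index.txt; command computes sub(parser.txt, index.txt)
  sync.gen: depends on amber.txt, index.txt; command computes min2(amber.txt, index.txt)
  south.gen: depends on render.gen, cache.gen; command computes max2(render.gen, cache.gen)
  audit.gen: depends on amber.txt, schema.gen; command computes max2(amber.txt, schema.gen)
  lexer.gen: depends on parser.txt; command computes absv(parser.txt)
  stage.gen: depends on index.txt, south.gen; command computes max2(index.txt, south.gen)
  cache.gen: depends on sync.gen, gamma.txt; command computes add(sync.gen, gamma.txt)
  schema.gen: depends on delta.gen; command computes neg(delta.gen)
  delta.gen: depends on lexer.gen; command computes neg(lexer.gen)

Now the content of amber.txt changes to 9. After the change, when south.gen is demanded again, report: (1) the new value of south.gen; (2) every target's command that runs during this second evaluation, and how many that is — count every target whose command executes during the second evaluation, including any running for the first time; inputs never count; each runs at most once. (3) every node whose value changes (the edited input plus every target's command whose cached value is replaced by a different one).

New value of south.gen: -1.
Target commands that run: sync.gen — 1 in total.
Values that change: amber.txt.
Key observation: the change is absorbed at sync.gen — it re-runs but produces the same value, and the output's value is unchanged.

First evaluation (everything demanded from the output):
  render.gen = neg(1) = -1
  sync.gen = min2(-7, -8) = -8
  cache.gen = add(-8, 1) = -7
  south.gen = max2(-1, -7) = -1

Propagation after the edit:
  sync.gen: runs — amber.txt -7->9; result -8 (same value as before).
  cache.gen: checked — values it read are unchanged (sync.gen unchanged, gamma.txt unchanged); reused cached -7 without running.
  south.gen: checked — values it read are unchanged (render.gen unchanged, cache.gen unchanged); reused cached -1 without running.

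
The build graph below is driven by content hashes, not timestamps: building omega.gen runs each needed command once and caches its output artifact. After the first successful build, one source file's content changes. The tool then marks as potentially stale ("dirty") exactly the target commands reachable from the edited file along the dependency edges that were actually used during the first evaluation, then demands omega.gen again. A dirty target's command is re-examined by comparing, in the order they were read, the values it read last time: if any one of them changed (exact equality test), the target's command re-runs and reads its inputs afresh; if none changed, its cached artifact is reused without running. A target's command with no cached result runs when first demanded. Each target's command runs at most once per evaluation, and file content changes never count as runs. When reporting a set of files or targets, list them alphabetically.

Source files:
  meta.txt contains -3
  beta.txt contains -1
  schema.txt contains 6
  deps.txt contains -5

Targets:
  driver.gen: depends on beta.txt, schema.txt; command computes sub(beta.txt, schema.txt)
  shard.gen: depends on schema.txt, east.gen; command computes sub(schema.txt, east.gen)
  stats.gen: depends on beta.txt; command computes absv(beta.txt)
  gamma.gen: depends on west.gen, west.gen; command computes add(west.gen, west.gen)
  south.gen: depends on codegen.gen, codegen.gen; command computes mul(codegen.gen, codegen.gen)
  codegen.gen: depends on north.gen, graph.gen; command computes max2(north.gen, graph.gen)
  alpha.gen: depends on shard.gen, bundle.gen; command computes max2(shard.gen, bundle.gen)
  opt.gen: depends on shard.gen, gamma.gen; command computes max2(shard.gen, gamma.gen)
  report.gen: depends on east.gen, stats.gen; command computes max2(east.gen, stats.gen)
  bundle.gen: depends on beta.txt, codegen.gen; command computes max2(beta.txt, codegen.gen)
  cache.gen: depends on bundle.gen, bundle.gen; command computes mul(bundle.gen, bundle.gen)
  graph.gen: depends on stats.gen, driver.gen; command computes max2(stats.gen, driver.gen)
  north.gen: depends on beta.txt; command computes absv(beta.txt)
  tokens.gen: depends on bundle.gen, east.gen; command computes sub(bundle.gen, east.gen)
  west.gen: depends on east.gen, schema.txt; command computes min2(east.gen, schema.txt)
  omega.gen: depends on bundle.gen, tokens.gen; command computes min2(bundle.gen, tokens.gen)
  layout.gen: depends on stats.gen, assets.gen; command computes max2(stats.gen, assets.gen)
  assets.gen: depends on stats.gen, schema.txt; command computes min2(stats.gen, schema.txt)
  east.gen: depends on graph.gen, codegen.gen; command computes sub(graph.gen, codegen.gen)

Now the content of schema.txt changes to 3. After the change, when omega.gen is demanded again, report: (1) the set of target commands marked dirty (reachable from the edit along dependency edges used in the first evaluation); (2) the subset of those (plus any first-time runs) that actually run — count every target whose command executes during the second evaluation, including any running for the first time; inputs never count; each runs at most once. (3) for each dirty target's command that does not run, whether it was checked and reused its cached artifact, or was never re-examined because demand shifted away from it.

Dirty set: bundle.gen, codegen.gen, driver.gen, east.gen, graph.gen, omega.gen, tokens.gen.
Run set: driver.gen, graph.gen (2 run).
Re-examined without running (cache reused): bundle.gen, codegen.gen, east.gen, omega.gen, tokens.gen.
The important point: graph.gen recomputes to an identical value, and the output ends up unchanged.

Initial pass — values computed on the first demand:
  driver.gen = sub(-1, 6) = -7
  north.gen = absv(-1) = 1
  stats.gen = absv(-1) = 1
  graph.gen = max2(1, -7) = 1
  codegen.gen = max2(1, 1) = 1
  bundle.gen = max2(-1, 1) = 1
  east.gen = sub(1, 1) = 0
  tokens.gen = sub(1, 0) = 1
  omega.gen = min2(1, 1) = 1

Second demand — change propagation:
  driver.gen: re-runs because schema.txt 6->3; new result -4.
  graph.gen: re-runs because driver.gen -7->-4; new result 1 (unchanged).
  codegen.gen: re-examined; everything it read last time is the same (north.gen unchanged, graph.gen unchanged) — cache 1 kept, no run.
  bundle.gen: re-examined; everything it read last time is the same (beta.txt unchanged, codegen.gen unchanged) — cache 1 kept, no run.
  east.gen: re-examined; everything it read last time is the same (graph.gen unchanged, codegen.gen unchanged) — cache 0 kept, no run.
  tokens.gen: re-examined; everything it read last time is the same (bundle.gen unchanged, east.gen unchanged) — cache 1 kept, no run.
  omega.gen: re-examined; everything it read last time is the same (bundle.gen unchanged, tokens.gen unchanged) — cache 1 kept, no run.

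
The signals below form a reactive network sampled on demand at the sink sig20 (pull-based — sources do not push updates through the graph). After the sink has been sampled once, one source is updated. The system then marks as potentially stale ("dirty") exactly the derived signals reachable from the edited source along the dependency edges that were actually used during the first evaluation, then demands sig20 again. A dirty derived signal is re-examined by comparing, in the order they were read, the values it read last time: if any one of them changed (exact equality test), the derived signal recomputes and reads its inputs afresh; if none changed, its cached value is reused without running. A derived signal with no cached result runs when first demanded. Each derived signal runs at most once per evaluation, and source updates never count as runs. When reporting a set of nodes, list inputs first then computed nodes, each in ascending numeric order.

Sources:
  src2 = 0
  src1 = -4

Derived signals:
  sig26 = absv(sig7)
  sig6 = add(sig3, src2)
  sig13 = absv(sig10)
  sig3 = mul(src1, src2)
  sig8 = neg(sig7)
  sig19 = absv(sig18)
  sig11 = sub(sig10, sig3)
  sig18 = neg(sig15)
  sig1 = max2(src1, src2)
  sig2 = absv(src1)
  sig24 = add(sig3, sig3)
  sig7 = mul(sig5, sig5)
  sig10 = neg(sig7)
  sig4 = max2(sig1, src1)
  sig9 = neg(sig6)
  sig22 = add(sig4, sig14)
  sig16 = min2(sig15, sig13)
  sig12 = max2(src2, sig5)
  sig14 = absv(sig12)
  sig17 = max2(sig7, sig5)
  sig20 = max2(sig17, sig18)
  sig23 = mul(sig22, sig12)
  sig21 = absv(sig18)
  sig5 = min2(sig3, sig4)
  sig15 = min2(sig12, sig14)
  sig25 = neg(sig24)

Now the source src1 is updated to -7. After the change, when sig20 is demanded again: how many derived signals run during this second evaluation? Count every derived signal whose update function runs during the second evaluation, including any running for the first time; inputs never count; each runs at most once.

Initial pass — values computed on the first demand:
  sig1 = max2(-4, 0) = 0
  sig3 = mul(-4, 0) = 0
  sig4 = max2(0, -4) = 0
  sig5 = min2(0, 0) = 0
  sig7 = mul(0, 0) = 0
  sig12 = max2(0, 0) = 0
  sig14 = absv(0) = 0
  sig15 = min2(0, 0) = 0
  sig17 = max2(0, 0) = 0
  sig18 = neg(0) = 0
  sig20 = max2(0, 0) = 0

Second demand — change propagation:
  sig1: re-runs because src1 -4->-7; new result 0 (unchanged).
  sig3: re-runs because src1 -4->-7; new result 0 (unchanged).
  sig4: re-runs because src1 -4->-7; new result 0 (unchanged).
  sig5: re-examined; everything it read last time is the same (sig3 unchanged, sig4 unchanged) — cache 0 kept, no run.
  sig7: re-examined; everything it read last time is the same (sig5 unchanged, sig5 unchanged) — cache 0 kept, no run.
  sig12: re-examined; everything it read last time is the same (src2 unchanged, sig5 unchanged) — cache 0 kept, no run.
  sig14: re-examined; everything it read last time is the same (sig12 unchanged) — cache 0 kept, no run.
  sig15: re-examined; everything it read last time is the same (sig12 unchanged, sig14 unchanged) — cache 0 kept, no run.
  sig17: re-examined; everything it read last time is the same (sig7 unchanged, sig5 unchanged) — cache 0 kept, no run.
  sig18: re-examined; everything it read last time is the same (sig15 unchanged) — cache 0 kept, no run.
  sig20: re-examined; everything it read last time is the same (sig17 unchanged, sig18 unchanged) — cache 0 kept, no run.

The important point: at sig5 every value read last time is unchanged, so the dirty flag clears without a run.

Run set: sig1, sig3, sig4 (3 run).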